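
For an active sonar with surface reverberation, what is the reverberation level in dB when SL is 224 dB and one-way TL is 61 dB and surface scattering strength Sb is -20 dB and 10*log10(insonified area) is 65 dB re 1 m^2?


RL = SL - 2*TL + Sb + 10*log10(A) = 224 - 2*61 + (-20) + 65 = 147

147 dB


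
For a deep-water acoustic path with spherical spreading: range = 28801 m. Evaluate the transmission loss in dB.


TL = 20*log10(28801) = 89.19

89.19 dB


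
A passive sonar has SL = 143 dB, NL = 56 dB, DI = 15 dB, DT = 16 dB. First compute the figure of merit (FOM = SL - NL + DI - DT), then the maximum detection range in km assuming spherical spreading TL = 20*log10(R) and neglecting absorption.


Step 1: FOM = SL - NL + DI - DT = 143 - 56 + 15 - 16 = 86 dB
Step 2: at max range FOM = TL = 20*log10(R), so R = 10^(86/20) = 19952.62 m = 19.95 km

19.95 km


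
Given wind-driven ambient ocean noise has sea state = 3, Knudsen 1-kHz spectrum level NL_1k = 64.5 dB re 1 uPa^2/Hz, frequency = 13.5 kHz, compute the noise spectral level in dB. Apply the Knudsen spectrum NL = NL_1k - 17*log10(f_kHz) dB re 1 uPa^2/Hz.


NL = NL_1k - 17*log10(f_kHz) = 64.5 - 17*log10(13.5) = 64.5 - (19.22) = 45.28

45.28 dB


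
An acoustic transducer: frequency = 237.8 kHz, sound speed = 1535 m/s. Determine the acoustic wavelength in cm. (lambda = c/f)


lambda = c/f = 1535 / 237800 = 0.0065 m = 0.65 cm

0.65 cm


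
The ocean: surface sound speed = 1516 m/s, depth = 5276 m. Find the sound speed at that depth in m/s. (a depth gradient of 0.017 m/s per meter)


1605.692 m/s


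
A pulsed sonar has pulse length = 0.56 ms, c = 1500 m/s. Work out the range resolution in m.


dR = c*tau/2 = 1500 * 0.56e-3 / 2 = 0.42

0.42 m


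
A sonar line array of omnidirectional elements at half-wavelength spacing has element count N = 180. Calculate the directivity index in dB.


DI = 10*log10(180) = 22.55

22.55 dB


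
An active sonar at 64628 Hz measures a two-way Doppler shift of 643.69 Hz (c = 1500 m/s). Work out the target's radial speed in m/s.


From fd = 2*f*v/c, v = c*fd/(2*f) = 1500 * 643.69 / (2*64628) = 7.47

7.47 m/s


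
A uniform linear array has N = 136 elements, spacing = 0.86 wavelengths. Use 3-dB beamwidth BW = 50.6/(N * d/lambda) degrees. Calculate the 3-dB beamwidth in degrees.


0.43 deg


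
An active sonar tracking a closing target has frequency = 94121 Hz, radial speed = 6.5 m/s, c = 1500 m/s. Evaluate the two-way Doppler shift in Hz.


fd = 2*f*v/c = 2 * 94121 * 6.5 / 1500 = 815.72

815.72 Hz


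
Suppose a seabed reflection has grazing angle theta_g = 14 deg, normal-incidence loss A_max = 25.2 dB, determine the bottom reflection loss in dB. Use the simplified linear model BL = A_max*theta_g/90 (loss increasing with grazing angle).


3.92 dB


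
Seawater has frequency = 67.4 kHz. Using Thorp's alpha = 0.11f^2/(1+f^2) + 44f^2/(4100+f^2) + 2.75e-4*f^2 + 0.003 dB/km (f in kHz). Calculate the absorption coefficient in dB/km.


24.489 dB/km


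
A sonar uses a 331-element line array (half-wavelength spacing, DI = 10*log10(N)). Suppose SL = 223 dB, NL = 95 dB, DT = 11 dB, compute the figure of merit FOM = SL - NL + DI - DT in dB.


Step 1: DI = 10*log10(331) = 25.2 dB
Step 2: FOM = SL - NL + DI - DT = 223 - 95 + 25.2 - 11 = 142.2

142.2 dB


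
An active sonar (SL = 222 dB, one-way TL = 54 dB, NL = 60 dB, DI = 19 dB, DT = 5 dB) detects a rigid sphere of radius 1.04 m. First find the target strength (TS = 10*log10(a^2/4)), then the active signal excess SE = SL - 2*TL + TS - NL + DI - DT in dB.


Step 1: TS = 10*log10(1.04^2/4) = -5.68 dB
Step 2: SE = SL - 2*TL + TS - NL + DI - DT = 222 - 2*54 + (-5.68) - 60 + 19 - 5 = 62.32

62.32 dB


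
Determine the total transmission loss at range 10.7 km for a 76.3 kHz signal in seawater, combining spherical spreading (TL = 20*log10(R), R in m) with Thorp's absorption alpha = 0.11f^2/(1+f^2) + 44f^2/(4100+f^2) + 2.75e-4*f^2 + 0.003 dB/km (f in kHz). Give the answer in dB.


Step 1 (Thorp): alpha = 0.11*5821.69/(1+5821.69) + 44*5821.69/(4100+5821.69) + 2.75e-4*5821.69 + 0.003 = 27.5316 dB/km
Step 2: TL_spread = 20*log10(10700) = 80.59 dB
Step 3: TL_abs = alpha*R = 27.5316 * 10.7 = 294.59 dB
Step 4: TL_total = 80.59 + 294.59 = 375.18

375.18 dB


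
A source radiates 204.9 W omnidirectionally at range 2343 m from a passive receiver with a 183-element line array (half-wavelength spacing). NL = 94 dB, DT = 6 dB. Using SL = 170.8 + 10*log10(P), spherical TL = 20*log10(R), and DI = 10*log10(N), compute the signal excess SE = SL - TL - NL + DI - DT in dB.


49.14 dB


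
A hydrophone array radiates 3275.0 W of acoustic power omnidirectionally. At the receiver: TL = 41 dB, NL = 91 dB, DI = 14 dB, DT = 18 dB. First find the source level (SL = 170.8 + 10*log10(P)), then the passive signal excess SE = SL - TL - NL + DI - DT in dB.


Step 1: SL = 170.8 + 10*log10(3275.0) = 205.95 dB
Step 2: SE = SL - TL - NL + DI - DT = 205.95 - 41 - 91 + 14 - 18 = 69.95

69.95 dB


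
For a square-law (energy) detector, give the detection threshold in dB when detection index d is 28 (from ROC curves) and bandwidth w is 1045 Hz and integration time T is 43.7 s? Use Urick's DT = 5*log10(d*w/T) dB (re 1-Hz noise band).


DT = 5*log10(d*w/T) = 5*log10(28 * 1045 / 43.7) = 5*log10(669.57) = 14.13

14.13 dB


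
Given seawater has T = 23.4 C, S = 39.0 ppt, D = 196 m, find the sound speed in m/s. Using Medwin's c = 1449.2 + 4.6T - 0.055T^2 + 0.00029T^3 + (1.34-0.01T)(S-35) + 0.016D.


c = 1449.2 + 4.6*23.4 - 0.055*23.4^2 + 0.00029*23.4^3 + (1.34 - 0.01*23.4)*(39.0 - 35) + 0.016*196 = 1538.0

1538.0 m/s


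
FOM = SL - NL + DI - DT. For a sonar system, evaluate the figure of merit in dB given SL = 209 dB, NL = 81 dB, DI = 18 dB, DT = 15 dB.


FOM = SL - NL + DI - DT = 209 - 81 + 18 - 15 = 131

131 dB


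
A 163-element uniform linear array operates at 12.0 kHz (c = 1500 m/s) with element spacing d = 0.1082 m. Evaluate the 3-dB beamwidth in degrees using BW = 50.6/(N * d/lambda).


Step 1: lambda = 1500/12000 = 0.125 m
Step 2: d/lambda = 0.1082/0.125 = 0.8656
Step 3: BW = 50.6/(N * d/lambda) = 50.6/(163 * 0.8656) = 0.36

0.36 deg


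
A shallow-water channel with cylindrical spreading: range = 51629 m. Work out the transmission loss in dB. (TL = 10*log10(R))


TL = 10*log10(51629) = 47.13

47.13 dB


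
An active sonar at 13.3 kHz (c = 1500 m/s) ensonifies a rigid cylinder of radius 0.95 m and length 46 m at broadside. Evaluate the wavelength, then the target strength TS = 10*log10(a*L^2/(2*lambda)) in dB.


Step 1: lambda = c/f = 1500/13300 = 0.11278 m
Step 2: TS = 10*log10(a*L^2/(2*lambda)) = 10*log10(0.95*46^2/(2*0.11278)) = 39.5

39.5 dB


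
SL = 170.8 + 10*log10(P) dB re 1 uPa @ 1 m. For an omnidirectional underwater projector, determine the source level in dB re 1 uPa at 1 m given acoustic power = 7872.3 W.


SL = 170.8 + 10*log10(7872.3) = 170.8 + 38.96 = 209.76

209.76 dB


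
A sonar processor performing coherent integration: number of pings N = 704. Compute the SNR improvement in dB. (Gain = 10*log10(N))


Gain = 10*log10(704) = 28.48

28.48 dB


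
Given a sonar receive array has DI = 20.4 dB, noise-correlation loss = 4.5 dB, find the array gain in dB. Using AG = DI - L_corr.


AG = DI - L_corr = 20.4 - 4.5 = 15.9

15.9 dB


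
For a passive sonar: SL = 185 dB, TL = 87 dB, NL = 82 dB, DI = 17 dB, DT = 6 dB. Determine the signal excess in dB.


SE = SL - TL - NL + DI - DT = 185 - 87 - 82 + 17 - 6 = 27

27 dB


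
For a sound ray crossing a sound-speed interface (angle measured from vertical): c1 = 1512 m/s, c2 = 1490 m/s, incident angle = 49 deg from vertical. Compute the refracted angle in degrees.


sin(theta2) = (c2/c1)*sin(theta1) = (1490/1512)*sin(49 deg) = 0.74373
theta2 = arcsin(0.74373) = 48.05

48.05 deg


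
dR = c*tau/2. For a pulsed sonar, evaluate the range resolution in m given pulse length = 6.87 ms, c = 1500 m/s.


5.1525 m


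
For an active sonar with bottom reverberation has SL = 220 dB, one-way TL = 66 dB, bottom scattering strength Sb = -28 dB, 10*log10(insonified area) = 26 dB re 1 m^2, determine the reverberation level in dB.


RL = SL - 2*TL + Sb + 10*log10(A) = 220 - 2*66 + (-28) + 26 = 86

86 dB


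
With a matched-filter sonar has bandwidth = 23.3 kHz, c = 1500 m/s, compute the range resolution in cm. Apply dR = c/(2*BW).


dR = c/(2*BW) = 1500 / (2 * 23.3e3) = 0.0322 m = 3.22 cm

3.22 cm


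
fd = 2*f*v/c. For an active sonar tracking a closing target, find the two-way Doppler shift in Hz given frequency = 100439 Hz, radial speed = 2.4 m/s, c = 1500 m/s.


fd = 2*f*v/c = 2 * 100439 * 2.4 / 1500 = 321.4

321.4 Hz


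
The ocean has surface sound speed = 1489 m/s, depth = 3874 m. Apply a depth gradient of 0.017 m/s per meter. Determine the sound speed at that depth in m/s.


c = 1489 + 0.017 * 3874 = 1554.858

1554.858 m/s


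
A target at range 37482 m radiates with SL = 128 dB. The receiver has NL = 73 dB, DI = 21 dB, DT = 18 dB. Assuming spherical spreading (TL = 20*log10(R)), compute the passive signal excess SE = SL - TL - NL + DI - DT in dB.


-33.48 dB


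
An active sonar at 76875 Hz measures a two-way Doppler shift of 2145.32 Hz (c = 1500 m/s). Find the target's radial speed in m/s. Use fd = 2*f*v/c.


From fd = 2*f*v/c, v = c*fd/(2*f) = 1500 * 2145.32 / (2*76875) = 20.93

20.93 m/s


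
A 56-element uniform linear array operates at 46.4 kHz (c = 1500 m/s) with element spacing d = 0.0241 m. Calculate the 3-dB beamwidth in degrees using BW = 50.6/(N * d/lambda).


Step 1: lambda = 1500/46400 = 0.03233 m
Step 2: d/lambda = 0.0241/0.03233 = 0.7454
Step 3: BW = 50.6/(N * d/lambda) = 50.6/(56 * 0.7454) = 1.21

1.21 deg


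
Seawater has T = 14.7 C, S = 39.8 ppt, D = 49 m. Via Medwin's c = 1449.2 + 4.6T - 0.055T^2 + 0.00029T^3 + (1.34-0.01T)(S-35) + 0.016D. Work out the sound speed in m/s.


c = 1449.2 + 4.6*14.7 - 0.055*14.7^2 + 0.00029*14.7^3 + (1.34 - 0.01*14.7)*(39.8 - 35) + 0.016*49 = 1512.37

1512.37 m/s


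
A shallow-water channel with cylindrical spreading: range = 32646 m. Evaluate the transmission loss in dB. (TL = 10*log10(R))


45.14 dB


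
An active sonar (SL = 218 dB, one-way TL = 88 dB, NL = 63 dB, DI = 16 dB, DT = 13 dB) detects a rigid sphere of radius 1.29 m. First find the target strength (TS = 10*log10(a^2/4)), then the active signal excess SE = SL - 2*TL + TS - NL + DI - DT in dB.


Step 1: TS = 10*log10(1.29^2/4) = -3.81 dB
Step 2: SE = SL - 2*TL + TS - NL + DI - DT = 218 - 2*88 + (-3.81) - 63 + 16 - 13 = -21.81

-21.81 dB


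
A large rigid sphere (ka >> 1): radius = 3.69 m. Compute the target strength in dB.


5.32 dB


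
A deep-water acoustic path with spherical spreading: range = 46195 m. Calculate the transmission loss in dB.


93.29 dB


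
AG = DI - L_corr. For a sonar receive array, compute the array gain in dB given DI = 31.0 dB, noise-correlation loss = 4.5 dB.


AG = DI - L_corr = 31.0 - 4.5 = 26.5

26.5 dB


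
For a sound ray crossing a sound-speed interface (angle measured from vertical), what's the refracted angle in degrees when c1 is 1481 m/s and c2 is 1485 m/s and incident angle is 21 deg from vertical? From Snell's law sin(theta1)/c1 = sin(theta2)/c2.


sin(theta2) = (c2/c1)*sin(theta1) = (1485/1481)*sin(21 deg) = 0.35934
theta2 = arcsin(0.35934) = 21.06

21.06 deg


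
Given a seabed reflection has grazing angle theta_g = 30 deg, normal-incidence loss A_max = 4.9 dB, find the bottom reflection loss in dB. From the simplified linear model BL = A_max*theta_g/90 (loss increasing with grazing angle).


BL = A_max * theta_g / 90 = 4.9 * 30 / 90 = 1.63

1.63 dB


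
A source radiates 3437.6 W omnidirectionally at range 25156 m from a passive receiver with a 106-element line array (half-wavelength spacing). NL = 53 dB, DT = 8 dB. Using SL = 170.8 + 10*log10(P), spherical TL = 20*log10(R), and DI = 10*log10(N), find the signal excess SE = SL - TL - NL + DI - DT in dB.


Step 1: SL = 170.8 + 10*log10(3437.6) = 206.16 dB
Step 2: TL = 20*log10(25156) = 88.01 dB
Step 3: DI = 10*log10(106) = 20.25 dB
Step 4: SE = SL - TL - NL + DI - DT = 206.16 - 88.01 - 53 + 20.25 - 8 = 77.4

77.4 dB


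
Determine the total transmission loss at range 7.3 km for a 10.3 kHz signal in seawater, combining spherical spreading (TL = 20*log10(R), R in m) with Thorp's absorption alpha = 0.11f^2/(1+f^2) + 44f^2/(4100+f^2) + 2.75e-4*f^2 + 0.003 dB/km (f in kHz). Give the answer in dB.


Step 1 (Thorp): alpha = 0.11*106.09/(1+106.09) + 44*106.09/(4100+106.09) + 2.75e-4*106.09 + 0.003 = 1.251 dB/km
Step 2: TL_spread = 20*log10(7300) = 77.27 dB
Step 3: TL_abs = alpha*R = 1.251 * 7.3 = 9.13 dB
Step 4: TL_total = 77.27 + 9.13 = 86.4

86.4 dB


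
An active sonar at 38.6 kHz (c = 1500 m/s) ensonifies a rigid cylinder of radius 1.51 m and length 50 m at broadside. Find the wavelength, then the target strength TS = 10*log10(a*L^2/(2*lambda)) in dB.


Step 1: lambda = c/f = 1500/38600 = 0.03886 m
Step 2: TS = 10*log10(a*L^2/(2*lambda)) = 10*log10(1.51*50^2/(2*0.03886)) = 46.86

46.86 dB


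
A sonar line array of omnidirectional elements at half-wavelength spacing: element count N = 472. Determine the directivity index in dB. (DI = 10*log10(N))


DI = 10*log10(472) = 26.74

26.74 dB


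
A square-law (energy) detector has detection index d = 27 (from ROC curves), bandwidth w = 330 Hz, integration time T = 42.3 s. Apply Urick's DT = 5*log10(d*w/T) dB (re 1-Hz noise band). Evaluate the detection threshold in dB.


11.62 dB


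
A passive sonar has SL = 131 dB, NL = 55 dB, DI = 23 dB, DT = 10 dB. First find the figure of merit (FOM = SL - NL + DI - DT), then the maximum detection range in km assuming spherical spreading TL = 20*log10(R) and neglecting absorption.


Step 1: FOM = SL - NL + DI - DT = 131 - 55 + 23 - 10 = 89 dB
Step 2: at max range FOM = TL = 20*log10(R), so R = 10^(89/20) = 28183.83 m = 28.18 km

28.18 km


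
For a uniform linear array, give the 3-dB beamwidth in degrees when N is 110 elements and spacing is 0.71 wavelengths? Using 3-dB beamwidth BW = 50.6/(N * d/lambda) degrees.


BW = 50.6 / (110 * 0.71) = 50.6 / 78.1 = 0.65

0.65 deg


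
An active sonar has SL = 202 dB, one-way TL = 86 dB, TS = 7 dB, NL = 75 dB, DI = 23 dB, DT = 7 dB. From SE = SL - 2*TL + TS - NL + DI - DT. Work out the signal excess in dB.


-22 dB


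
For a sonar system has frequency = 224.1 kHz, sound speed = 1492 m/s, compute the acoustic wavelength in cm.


lambda = c/f = 1492 / 224100 = 0.0067 m = 0.67 cm

0.67 cm


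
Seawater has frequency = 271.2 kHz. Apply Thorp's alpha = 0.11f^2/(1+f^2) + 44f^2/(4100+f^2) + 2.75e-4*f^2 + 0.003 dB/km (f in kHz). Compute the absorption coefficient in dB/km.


f^2 = 73549.44
alpha = 0.11*73549.44/(1+73549.44) + 44*73549.44/(4100+73549.44) + 2.75e-4*73549.44 + 0.003 = 62.016

62.016 dB/km


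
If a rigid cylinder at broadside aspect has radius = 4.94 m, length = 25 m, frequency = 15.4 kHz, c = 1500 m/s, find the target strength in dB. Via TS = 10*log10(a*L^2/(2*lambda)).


lambda = 1500/15400 = 0.0974 m
TS = 10*log10(4.94*25^2/(2*0.0974)) = 42.0

42.0 dB


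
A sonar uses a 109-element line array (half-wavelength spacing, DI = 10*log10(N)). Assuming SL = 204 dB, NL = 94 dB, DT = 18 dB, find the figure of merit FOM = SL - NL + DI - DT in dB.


112.37 dB


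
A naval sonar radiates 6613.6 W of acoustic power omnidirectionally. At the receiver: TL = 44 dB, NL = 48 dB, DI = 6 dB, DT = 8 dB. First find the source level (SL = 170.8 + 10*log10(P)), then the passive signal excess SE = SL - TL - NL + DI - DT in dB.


Step 1: SL = 170.8 + 10*log10(6613.6) = 209.0 dB
Step 2: SE = SL - TL - NL + DI - DT = 209.0 - 44 - 48 + 6 - 8 = 115.0

115.0 dB


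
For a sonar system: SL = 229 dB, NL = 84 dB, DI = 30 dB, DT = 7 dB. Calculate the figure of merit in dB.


FOM = SL - NL + DI - DT = 229 - 84 + 30 - 7 = 168

168 dB


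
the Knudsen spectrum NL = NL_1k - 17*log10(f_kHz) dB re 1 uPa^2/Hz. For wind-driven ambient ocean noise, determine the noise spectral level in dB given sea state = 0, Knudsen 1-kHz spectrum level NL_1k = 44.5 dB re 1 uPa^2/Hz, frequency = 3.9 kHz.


NL = NL_1k - 17*log10(f_kHz) = 44.5 - 17*log10(3.9) = 44.5 - (10.05) = 34.45

34.45 dB


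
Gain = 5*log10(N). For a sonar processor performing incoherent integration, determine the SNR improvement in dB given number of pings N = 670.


Gain = 5*log10(670) = 14.13

14.13 dB


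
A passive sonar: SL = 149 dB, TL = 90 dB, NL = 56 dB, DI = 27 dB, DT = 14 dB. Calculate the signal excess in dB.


16 dB


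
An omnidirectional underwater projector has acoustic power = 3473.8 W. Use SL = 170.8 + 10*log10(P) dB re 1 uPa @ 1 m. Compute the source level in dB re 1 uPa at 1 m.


SL = 170.8 + 10*log10(3473.8) = 170.8 + 35.41 = 206.21

206.21 dB


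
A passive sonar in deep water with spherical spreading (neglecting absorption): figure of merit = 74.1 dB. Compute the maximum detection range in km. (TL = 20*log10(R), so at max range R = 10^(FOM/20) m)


At max range FOM = TL, so 20*log10(R) = 74.1
R = 10^(74.1/20) = 5069.91 m = 5.07 km

5.07 km


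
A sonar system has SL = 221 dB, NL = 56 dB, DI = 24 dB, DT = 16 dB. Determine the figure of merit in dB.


FOM = SL - NL + DI - DT = 221 - 56 + 24 - 16 = 173

173 dB


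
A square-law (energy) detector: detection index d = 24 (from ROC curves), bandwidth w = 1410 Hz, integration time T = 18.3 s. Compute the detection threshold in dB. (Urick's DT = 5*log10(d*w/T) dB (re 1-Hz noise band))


DT = 5*log10(d*w/T) = 5*log10(24 * 1410 / 18.3) = 5*log10(1849.18) = 16.33

16.33 dB


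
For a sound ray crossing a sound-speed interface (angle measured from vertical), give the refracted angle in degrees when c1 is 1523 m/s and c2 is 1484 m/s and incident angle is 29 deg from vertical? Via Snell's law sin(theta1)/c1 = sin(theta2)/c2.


sin(theta2) = (c2/c1)*sin(theta1) = (1484/1523)*sin(29 deg) = 0.47239
theta2 = arcsin(0.47239) = 28.19

28.19 deg


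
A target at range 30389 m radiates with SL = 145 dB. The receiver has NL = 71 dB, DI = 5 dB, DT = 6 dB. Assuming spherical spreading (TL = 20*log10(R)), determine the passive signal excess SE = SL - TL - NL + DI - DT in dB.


-16.65 dB


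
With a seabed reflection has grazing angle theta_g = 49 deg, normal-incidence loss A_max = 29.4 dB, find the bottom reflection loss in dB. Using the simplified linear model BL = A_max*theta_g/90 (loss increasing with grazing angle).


16.01 dB


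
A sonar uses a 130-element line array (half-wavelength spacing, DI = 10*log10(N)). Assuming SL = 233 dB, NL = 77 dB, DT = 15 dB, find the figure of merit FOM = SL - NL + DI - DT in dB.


Step 1: DI = 10*log10(130) = 21.14 dB
Step 2: FOM = SL - NL + DI - DT = 233 - 77 + 21.14 - 15 = 162.14

162.14 dB


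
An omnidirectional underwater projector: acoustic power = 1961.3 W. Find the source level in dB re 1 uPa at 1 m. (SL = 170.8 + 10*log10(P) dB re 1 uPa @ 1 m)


SL = 170.8 + 10*log10(1961.3) = 170.8 + 32.93 = 203.73

203.73 dB


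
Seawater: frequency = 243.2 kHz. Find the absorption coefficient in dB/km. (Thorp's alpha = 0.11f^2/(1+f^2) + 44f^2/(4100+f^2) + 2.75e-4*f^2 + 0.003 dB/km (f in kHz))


f^2 = 59146.24
alpha = 0.11*59146.24/(1+59146.24) + 44*59146.24/(4100+59146.24) + 2.75e-4*59146.24 + 0.003 = 57.526

57.526 dB/km


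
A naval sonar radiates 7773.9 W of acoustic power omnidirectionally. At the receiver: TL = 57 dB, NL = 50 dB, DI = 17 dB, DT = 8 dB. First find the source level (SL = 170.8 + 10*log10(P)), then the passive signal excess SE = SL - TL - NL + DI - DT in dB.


Step 1: SL = 170.8 + 10*log10(7773.9) = 209.71 dB
Step 2: SE = SL - TL - NL + DI - DT = 209.71 - 57 - 50 + 17 - 8 = 111.71

111.71 dB


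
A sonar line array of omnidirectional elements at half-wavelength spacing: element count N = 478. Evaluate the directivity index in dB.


DI = 10*log10(478) = 26.79

26.79 dB


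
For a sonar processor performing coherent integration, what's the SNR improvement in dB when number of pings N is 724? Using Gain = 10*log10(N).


Gain = 10*log10(724) = 28.6

28.6 dB


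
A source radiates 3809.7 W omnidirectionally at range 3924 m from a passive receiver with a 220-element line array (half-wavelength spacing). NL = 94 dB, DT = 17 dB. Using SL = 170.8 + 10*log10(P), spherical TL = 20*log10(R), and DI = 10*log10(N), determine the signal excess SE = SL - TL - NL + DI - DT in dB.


Step 1: SL = 170.8 + 10*log10(3809.7) = 206.61 dB
Step 2: TL = 20*log10(3924) = 71.87 dB
Step 3: DI = 10*log10(220) = 23.42 dB
Step 4: SE = SL - TL - NL + DI - DT = 206.61 - 71.87 - 94 + 23.42 - 17 = 47.16

47.16 dB


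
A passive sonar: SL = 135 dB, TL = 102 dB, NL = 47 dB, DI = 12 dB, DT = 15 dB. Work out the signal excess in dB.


-17 dB


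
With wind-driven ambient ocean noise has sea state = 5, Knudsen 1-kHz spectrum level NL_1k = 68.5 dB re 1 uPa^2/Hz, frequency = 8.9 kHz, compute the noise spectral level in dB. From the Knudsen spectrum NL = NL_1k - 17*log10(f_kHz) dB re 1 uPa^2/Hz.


NL = NL_1k - 17*log10(f_kHz) = 68.5 - 17*log10(8.9) = 68.5 - (16.14) = 52.36

52.36 dB


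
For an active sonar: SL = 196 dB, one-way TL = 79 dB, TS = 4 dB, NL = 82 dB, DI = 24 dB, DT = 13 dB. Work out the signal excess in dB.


SE = SL - 2*TL + TS - NL + DI - DT = 196 - 2*79 + (4) - 82 + 24 - 13 = -29

-29 dB


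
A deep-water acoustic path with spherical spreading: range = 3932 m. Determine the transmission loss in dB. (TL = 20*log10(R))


TL = 20*log10(3932) = 71.89

71.89 dB


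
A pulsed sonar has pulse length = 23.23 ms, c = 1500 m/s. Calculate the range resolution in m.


dR = c*tau/2 = 1500 * 23.23e-3 / 2 = 17.4225

17.4225 m


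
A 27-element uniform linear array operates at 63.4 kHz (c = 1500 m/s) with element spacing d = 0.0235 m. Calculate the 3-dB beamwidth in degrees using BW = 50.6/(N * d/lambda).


Step 1: lambda = 1500/63400 = 0.02366 m
Step 2: d/lambda = 0.0235/0.02366 = 0.9932
Step 3: BW = 50.6/(N * d/lambda) = 50.6/(27 * 0.9932) = 1.89

1.89 deg


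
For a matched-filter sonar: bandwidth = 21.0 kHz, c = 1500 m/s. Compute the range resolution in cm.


dR = c/(2*BW) = 1500 / (2 * 21.0e3) = 0.0357 m = 3.57 cm

3.57 cm


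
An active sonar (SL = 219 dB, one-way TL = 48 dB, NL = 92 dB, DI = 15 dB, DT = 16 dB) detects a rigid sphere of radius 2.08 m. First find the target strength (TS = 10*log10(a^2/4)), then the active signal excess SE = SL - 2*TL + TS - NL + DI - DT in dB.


Step 1: TS = 10*log10(2.08^2/4) = 0.34 dB
Step 2: SE = SL - 2*TL + TS - NL + DI - DT = 219 - 2*48 + (0.34) - 92 + 15 - 16 = 30.34

30.34 dB


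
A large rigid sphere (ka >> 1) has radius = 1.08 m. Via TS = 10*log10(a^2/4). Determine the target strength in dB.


TS = 10*log10(1.08^2 / 4) = 10*log10(0.2916) = -5.35

-5.35 dB


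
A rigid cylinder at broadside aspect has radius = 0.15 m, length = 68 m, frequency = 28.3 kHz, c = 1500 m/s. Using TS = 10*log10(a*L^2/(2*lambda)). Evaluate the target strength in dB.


lambda = 1500/28300 = 0.053 m
TS = 10*log10(0.15*68^2/(2*0.053)) = 38.16

38.16 dB


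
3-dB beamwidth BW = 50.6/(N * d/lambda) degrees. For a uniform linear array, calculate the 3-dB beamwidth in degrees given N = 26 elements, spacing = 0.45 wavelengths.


BW = 50.6 / (26 * 0.45) = 50.6 / 11.7 = 4.32

4.32 deg


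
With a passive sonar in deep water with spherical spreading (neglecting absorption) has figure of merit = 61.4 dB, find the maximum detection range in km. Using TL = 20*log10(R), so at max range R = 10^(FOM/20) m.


At max range FOM = TL, so 20*log10(R) = 61.4
R = 10^(61.4/20) = 1174.9 m = 1.17 km

1.17 km


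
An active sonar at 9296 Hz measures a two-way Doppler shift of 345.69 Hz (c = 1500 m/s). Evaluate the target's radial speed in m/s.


From fd = 2*f*v/c, v = c*fd/(2*f) = 1500 * 345.69 / (2*9296) = 27.89

27.89 m/s


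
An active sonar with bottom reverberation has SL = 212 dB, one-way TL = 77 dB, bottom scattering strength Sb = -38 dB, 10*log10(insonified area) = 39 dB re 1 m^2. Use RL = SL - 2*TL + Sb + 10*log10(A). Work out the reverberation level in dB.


59 dB


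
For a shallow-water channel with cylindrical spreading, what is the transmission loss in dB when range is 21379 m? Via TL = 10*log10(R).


TL = 10*log10(21379) = 43.3

43.3 dB


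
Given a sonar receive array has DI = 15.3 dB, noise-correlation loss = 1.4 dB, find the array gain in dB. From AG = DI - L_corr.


13.9 dB


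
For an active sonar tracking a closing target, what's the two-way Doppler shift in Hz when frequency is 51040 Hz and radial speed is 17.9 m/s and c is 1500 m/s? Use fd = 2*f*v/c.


1218.15 Hz


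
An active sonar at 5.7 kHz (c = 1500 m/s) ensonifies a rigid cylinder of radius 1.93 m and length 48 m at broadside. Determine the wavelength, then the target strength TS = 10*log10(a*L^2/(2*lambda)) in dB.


Step 1: lambda = c/f = 1500/5700 = 0.26316 m
Step 2: TS = 10*log10(a*L^2/(2*lambda)) = 10*log10(1.93*48^2/(2*0.26316)) = 39.27

39.27 dB


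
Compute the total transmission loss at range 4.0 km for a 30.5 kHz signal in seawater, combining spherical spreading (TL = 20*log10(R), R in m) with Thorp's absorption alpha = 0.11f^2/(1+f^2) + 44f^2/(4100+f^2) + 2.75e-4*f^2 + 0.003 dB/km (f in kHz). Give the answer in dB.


Step 1 (Thorp): alpha = 0.11*930.25/(1+930.25) + 44*930.25/(4100+930.25) + 2.75e-4*930.25 + 0.003 = 8.5057 dB/km
Step 2: TL_spread = 20*log10(4000) = 72.04 dB
Step 3: TL_abs = alpha*R = 8.5057 * 4.0 = 34.02 dB
Step 4: TL_total = 72.04 + 34.02 = 106.06

106.06 dB


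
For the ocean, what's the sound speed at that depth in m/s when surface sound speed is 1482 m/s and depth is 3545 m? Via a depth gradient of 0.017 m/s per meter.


c = 1482 + 0.017 * 3545 = 1542.265

1542.265 m/s


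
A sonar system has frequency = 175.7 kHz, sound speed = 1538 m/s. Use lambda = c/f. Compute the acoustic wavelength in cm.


lambda = c/f = 1538 / 175700 = 0.0088 m = 0.88 cm

0.88 cm


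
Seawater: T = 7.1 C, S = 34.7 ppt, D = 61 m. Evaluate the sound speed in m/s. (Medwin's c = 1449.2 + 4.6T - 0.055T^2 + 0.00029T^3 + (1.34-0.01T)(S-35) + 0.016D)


c = 1449.2 + 4.6*7.1 - 0.055*7.1^2 + 0.00029*7.1^3 + (1.34 - 0.01*7.1)*(34.7 - 35) + 0.016*61 = 1479.79

1479.79 m/s


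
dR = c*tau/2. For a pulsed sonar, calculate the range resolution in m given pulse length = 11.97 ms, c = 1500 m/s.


8.9775 m


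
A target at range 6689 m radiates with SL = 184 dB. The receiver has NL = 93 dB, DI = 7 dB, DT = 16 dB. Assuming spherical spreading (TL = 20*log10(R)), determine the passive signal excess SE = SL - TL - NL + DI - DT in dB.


Step 1: TL = 20*log10(6689) = 76.51 dB
Step 2: SE = 184 - 76.51 - 93 + 7 - 16 = 5.49

5.49 dB


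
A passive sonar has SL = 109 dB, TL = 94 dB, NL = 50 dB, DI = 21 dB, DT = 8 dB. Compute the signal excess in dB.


-22 dB


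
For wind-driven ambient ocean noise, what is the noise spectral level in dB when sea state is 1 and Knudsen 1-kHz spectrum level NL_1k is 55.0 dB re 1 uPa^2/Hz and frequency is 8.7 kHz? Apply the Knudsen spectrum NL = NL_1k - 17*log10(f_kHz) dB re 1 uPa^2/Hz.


NL = NL_1k - 17*log10(f_kHz) = 55.0 - 17*log10(8.7) = 55.0 - (15.97) = 39.03

39.03 dB


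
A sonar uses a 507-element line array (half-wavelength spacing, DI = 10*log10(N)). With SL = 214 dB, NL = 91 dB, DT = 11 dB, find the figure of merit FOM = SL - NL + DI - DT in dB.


Step 1: DI = 10*log10(507) = 27.05 dB
Step 2: FOM = SL - NL + DI - DT = 214 - 91 + 27.05 - 11 = 139.05

139.05 dB


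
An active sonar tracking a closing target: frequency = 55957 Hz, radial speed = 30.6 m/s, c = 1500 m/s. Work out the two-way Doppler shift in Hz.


fd = 2*f*v/c = 2 * 55957 * 30.6 / 1500 = 2283.05

2283.05 Hz


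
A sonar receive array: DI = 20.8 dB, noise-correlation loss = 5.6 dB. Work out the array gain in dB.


AG = DI - L_corr = 20.8 - 5.6 = 15.2

15.2 dB


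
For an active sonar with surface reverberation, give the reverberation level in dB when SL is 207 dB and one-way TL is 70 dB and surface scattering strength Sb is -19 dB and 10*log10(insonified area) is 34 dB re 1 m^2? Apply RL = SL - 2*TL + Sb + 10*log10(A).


RL = SL - 2*TL + Sb + 10*log10(A) = 207 - 2*70 + (-19) + 34 = 82

82 dB


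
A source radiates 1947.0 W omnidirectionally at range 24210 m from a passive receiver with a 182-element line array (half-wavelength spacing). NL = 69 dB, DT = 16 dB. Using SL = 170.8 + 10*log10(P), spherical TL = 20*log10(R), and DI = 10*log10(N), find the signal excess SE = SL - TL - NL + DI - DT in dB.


Step 1: SL = 170.8 + 10*log10(1947.0) = 203.69 dB
Step 2: TL = 20*log10(24210) = 87.68 dB
Step 3: DI = 10*log10(182) = 22.6 dB
Step 4: SE = SL - TL - NL + DI - DT = 203.69 - 87.68 - 69 + 22.6 - 16 = 53.61

53.61 dB


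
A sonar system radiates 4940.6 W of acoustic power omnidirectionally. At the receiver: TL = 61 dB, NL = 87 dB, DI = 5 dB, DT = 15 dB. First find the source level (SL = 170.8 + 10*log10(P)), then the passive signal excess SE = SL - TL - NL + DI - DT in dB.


Step 1: SL = 170.8 + 10*log10(4940.6) = 207.74 dB
Step 2: SE = SL - TL - NL + DI - DT = 207.74 - 61 - 87 + 5 - 15 = 49.74

49.74 dB


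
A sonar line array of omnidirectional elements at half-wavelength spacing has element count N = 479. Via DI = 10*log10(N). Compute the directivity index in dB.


DI = 10*log10(479) = 26.8

26.8 dB


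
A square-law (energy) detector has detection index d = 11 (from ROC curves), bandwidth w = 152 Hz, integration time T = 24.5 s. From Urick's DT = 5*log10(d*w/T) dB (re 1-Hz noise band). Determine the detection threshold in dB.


DT = 5*log10(d*w/T) = 5*log10(11 * 152 / 24.5) = 5*log10(68.24) = 9.17

9.17 dB


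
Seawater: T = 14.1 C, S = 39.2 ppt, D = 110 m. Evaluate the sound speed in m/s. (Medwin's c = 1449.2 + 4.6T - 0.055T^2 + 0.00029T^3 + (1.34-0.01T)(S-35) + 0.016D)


c = 1449.2 + 4.6*14.1 - 0.055*14.1^2 + 0.00029*14.1^3 + (1.34 - 0.01*14.1)*(39.2 - 35) + 0.016*110 = 1510.73

1510.73 m/s


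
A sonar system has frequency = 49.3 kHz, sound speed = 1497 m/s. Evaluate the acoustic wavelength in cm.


lambda = c/f = 1497 / 49300 = 0.0304 m = 3.04 cm

3.04 cm


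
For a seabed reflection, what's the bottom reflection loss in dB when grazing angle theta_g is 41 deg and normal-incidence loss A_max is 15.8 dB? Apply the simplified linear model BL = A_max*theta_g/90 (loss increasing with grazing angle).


BL = A_max * theta_g / 90 = 15.8 * 41 / 90 = 7.2

7.2 dB


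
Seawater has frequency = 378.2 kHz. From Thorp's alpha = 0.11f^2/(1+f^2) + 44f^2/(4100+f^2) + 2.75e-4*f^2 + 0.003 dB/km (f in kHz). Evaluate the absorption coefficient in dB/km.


82.222 dB/km


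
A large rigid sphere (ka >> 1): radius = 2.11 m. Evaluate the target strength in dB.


0.47 dB


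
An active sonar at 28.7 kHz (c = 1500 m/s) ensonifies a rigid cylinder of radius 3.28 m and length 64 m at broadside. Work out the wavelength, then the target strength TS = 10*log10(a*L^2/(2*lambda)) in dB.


Step 1: lambda = c/f = 1500/28700 = 0.05226 m
Step 2: TS = 10*log10(a*L^2/(2*lambda)) = 10*log10(3.28*64^2/(2*0.05226)) = 51.09

51.09 dB


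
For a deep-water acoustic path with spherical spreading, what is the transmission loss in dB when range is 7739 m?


TL = 20*log10(7739) = 77.77

77.77 dB


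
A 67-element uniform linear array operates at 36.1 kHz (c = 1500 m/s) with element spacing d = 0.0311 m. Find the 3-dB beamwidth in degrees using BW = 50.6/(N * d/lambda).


Step 1: lambda = 1500/36100 = 0.04155 m
Step 2: d/lambda = 0.0311/0.04155 = 0.7485
Step 3: BW = 50.6/(N * d/lambda) = 50.6/(67 * 0.7485) = 1.01

1.01 deg


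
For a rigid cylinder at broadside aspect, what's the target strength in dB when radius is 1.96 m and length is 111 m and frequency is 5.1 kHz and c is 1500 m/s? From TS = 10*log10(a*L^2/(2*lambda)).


lambda = 1500/5100 = 0.29412 m
TS = 10*log10(1.96*111^2/(2*0.29412)) = 46.13

46.13 dB


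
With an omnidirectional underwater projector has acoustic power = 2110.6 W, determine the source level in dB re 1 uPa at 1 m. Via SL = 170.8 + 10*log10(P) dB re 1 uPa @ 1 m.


SL = 170.8 + 10*log10(2110.6) = 170.8 + 33.24 = 204.04

204.04 dB


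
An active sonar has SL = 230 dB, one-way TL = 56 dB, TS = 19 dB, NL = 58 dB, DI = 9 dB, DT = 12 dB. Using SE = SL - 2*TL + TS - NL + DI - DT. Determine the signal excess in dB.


SE = SL - 2*TL + TS - NL + DI - DT = 230 - 2*56 + (19) - 58 + 9 - 12 = 76

76 dB


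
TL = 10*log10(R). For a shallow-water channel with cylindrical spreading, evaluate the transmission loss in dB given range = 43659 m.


46.4 dB


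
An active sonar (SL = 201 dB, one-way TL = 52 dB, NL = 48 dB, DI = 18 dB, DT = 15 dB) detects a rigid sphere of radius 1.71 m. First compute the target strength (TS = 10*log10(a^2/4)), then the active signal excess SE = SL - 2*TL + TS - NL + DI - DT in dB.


Step 1: TS = 10*log10(1.71^2/4) = -1.36 dB
Step 2: SE = SL - 2*TL + TS - NL + DI - DT = 201 - 2*52 + (-1.36) - 48 + 18 - 15 = 50.64

50.64 dB


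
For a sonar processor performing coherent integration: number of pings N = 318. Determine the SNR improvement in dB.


Gain = 10*log10(318) = 25.02

25.02 dB


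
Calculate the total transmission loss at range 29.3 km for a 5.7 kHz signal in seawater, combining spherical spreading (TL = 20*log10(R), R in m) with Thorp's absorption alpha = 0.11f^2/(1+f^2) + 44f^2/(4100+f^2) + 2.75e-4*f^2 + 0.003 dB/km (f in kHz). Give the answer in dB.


Step 1 (Thorp): alpha = 0.11*32.49/(1+32.49) + 44*32.49/(4100+32.49) + 2.75e-4*32.49 + 0.003 = 0.4646 dB/km
Step 2: TL_spread = 20*log10(29300) = 89.34 dB
Step 3: TL_abs = alpha*R = 0.4646 * 29.3 = 13.61 dB
Step 4: TL_total = 89.34 + 13.61 = 102.95

102.95 dB


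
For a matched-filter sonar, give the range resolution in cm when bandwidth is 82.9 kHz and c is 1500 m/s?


dR = c/(2*BW) = 1500 / (2 * 82.9e3) = 0.009 m = 0.9 cm

0.9 cm


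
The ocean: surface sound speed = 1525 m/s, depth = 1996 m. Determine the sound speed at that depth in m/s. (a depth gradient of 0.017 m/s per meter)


c = 1525 + 0.017 * 1996 = 1558.932

1558.932 m/s


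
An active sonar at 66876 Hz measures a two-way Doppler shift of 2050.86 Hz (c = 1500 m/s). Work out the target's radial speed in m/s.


From fd = 2*f*v/c, v = c*fd/(2*f) = 1500 * 2050.86 / (2*66876) = 23.0

23.0 m/s


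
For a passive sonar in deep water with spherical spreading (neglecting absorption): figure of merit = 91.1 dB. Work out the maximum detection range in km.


35.89 km


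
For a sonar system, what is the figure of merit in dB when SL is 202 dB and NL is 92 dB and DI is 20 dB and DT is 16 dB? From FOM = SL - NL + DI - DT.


114 dB


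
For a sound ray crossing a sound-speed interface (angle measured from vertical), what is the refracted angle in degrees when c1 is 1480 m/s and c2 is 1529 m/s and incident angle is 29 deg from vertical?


30.06 deg


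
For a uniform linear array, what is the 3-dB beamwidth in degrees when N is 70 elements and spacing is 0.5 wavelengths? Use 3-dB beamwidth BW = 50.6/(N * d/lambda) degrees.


1.45 deg


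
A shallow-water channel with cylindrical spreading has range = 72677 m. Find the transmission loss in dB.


TL = 10*log10(72677) = 48.61

48.61 dB


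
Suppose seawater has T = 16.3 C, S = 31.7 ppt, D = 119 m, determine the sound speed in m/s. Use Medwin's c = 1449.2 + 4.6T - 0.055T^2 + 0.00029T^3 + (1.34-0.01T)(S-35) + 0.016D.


1508.84 m/s


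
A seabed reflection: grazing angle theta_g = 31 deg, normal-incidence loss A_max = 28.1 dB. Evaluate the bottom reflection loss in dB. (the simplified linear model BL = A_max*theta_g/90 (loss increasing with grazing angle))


BL = A_max * theta_g / 90 = 28.1 * 31 / 90 = 9.68

9.68 dB


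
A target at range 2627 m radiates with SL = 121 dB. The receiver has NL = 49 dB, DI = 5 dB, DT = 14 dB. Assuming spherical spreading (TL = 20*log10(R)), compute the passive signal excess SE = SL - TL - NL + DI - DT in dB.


Step 1: TL = 20*log10(2627) = 68.39 dB
Step 2: SE = 121 - 68.39 - 49 + 5 - 14 = -5.39

-5.39 dB


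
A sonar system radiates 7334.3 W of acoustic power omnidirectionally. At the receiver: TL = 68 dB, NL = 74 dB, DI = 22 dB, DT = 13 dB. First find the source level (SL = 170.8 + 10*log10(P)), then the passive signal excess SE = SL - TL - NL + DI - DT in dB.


Step 1: SL = 170.8 + 10*log10(7334.3) = 209.45 dB
Step 2: SE = SL - TL - NL + DI - DT = 209.45 - 68 - 74 + 22 - 13 = 76.45

76.45 dB


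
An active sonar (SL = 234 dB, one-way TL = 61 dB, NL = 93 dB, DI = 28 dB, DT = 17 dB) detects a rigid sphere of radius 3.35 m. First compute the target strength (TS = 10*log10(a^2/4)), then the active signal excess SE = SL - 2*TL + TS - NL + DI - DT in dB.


Step 1: TS = 10*log10(3.35^2/4) = 4.48 dB
Step 2: SE = SL - 2*TL + TS - NL + DI - DT = 234 - 2*61 + (4.48) - 93 + 28 - 17 = 34.48

34.48 dB


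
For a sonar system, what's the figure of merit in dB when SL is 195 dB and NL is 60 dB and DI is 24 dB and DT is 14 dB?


FOM = SL - NL + DI - DT = 195 - 60 + 24 - 14 = 145

145 dB


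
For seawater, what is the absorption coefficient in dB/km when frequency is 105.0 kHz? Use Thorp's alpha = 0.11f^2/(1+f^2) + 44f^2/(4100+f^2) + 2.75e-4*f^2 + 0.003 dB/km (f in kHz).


35.218 dB/km


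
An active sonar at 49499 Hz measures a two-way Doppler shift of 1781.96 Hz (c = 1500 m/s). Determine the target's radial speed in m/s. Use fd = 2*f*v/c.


27.0 m/s


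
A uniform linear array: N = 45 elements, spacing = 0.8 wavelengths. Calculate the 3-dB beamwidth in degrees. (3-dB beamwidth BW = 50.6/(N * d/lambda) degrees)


BW = 50.6 / (45 * 0.8) = 50.6 / 36.0 = 1.41

1.41 deg


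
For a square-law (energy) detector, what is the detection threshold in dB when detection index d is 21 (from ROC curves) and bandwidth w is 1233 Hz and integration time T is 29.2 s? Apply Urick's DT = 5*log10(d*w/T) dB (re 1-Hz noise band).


DT = 5*log10(d*w/T) = 5*log10(21 * 1233 / 29.2) = 5*log10(886.75) = 14.74

14.74 dB


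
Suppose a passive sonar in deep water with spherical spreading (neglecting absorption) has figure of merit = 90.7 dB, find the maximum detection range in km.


At max range FOM = TL, so 20*log10(R) = 90.7
R = 10^(90.7/20) = 34276.78 m = 34.28 km

34.28 km


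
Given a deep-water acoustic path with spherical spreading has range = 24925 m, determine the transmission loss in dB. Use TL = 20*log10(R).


87.93 dB


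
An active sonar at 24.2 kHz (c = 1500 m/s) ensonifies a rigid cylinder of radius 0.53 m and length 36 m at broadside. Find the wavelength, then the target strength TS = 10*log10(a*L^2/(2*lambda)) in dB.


Step 1: lambda = c/f = 1500/24200 = 0.06198 m
Step 2: TS = 10*log10(a*L^2/(2*lambda)) = 10*log10(0.53*36^2/(2*0.06198)) = 37.44

37.44 dB


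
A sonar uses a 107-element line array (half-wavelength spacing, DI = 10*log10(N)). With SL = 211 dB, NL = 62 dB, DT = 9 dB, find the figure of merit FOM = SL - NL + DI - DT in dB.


Step 1: DI = 10*log10(107) = 20.29 dB
Step 2: FOM = SL - NL + DI - DT = 211 - 62 + 20.29 - 9 = 160.29

160.29 dB


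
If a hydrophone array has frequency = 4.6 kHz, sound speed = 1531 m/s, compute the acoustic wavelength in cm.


lambda = c/f = 1531 / 4600 = 0.3328 m = 33.28 cm

33.28 cm


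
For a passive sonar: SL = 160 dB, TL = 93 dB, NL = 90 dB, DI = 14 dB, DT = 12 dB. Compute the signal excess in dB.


SE = SL - TL - NL + DI - DT = 160 - 93 - 90 + 14 - 12 = -21

-21 dB


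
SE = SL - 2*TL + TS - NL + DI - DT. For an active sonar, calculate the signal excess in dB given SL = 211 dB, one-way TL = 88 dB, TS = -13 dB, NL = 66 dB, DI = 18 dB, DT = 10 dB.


-36 dB
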